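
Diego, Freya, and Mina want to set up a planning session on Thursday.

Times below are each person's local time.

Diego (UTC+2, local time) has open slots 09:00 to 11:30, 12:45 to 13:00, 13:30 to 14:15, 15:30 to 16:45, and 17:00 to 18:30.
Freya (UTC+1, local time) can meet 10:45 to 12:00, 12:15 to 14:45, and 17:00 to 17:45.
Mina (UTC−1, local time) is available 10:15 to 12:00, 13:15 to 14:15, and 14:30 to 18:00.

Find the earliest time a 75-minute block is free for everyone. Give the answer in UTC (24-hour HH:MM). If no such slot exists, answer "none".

none

Diego → UTC: 07:00–09:30, 10:45–11:00, 11:30–12:15, 13:30–14:45, 15:00–16:30.
Freya → UTC: 09:45–11:00, 11:15–13:45, 16:00–16:45.
Mina → UTC: 11:15–13:00, 14:15–15:15, 15:30–19:00.
Diego ∩ Freya: 10:45–11:00, 11:30–12:15, 13:30–13:45, 16:00–16:30.
Diego ∩ Freya ∩ Mina: 11:30–12:15, 16:00–16:30.
Windows ≥ 75 min: (none).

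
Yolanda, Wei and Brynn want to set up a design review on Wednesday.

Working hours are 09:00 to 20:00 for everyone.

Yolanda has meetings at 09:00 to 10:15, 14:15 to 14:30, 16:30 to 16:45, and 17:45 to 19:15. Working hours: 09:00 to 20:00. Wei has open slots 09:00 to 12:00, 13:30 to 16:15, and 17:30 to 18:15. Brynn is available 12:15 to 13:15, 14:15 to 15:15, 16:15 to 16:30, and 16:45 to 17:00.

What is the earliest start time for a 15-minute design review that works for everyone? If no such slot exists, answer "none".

Yolanda free within 09:00–20:00: 10:15–14:15, 14:30–16:30, 16:45–17:45, 19:15–20:00.
Yolanda ∩ Wei: 10:15–12:00, 13:30–14:15, 14:30–16:15, 17:30–17:45.
Yolanda ∩ Wei ∩ Brynn: 14:30–15:15.
Windows ≥ 15 min: 14:30–15:15.
Earliest such window starts at 14:30.

14:30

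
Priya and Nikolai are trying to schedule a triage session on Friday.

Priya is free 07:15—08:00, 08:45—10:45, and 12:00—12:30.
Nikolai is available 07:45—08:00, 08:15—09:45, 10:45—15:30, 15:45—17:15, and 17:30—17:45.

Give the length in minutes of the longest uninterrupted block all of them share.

Priya ∩ Nikolai: 07:45–08:00, 08:45–09:45, 12:00–12:30.
Common window lengths: 15, 60, 30 min; longest is 60.

60 minutes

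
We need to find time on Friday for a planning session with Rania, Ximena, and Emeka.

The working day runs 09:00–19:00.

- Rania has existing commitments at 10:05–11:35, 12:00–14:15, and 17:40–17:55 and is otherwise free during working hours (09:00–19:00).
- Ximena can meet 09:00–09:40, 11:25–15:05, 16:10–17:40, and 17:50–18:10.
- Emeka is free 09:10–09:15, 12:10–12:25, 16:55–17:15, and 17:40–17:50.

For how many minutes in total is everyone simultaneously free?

Rania free within 09:00–19:00: 09:00–10:05, 11:35–12:00, 14:15–17:40, 17:55–19:00.
Rania ∩ Ximena: 09:00–09:40, 11:35–12:00, 14:15–15:05, 16:10–17:40, 17:55–18:10.
Rania ∩ Ximena ∩ Emeka: 09:10–09:15, 16:55–17:15.
Total common minutes: 5 + 20 = 25.

25 minutes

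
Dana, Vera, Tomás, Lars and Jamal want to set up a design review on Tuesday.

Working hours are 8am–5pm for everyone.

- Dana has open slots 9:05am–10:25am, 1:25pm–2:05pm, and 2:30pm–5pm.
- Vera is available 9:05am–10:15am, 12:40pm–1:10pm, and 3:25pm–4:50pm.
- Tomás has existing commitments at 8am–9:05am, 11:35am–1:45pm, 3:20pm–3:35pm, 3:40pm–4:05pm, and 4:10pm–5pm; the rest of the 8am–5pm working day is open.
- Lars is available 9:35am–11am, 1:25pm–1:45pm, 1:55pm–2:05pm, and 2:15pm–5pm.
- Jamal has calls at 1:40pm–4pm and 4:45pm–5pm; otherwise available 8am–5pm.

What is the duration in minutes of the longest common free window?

Tomás free within 08:00–17:00: 09:05–11:35, 13:45–15:20, 15:35–15:40, 16:05–16:10.
Jamal free within 08:00–17:00: 08:00–13:40, 16:00–16:45.
Dana ∩ Vera: 09:05–10:15, 15:25–16:50.
Dana ∩ Vera ∩ Tomás: 09:05–10:15, 15:35–15:40, 16:05–16:10.
Dana ∩ Vera ∩ Tomás ∩ Lars: 09:35–10:15, 15:35–15:40, 16:05–16:10.
Dana ∩ Vera ∩ Tomás ∩ Lars ∩ Jamal: 09:35–10:15, 16:05–16:10.
Common window lengths: 40, 5 min; longest is 40.

40 minutes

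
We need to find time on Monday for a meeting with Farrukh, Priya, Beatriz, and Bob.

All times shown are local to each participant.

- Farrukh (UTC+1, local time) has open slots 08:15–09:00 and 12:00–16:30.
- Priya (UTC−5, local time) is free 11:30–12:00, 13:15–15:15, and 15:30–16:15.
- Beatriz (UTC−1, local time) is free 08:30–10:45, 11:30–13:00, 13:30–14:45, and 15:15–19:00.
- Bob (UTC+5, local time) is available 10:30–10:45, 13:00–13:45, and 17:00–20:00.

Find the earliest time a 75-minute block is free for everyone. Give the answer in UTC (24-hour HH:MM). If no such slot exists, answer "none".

Farrukh → UTC: 07:15–08:00, 11:00–15:30.
Priya → UTC: 16:30–17:00, 18:15–20:15, 20:30–21:15.
Beatriz → UTC: 09:30–11:45, 12:30–14:00, 14:30–15:45, 16:15–20:00.
Bob → UTC: 05:30–05:45, 08:00–08:45, 12:00–15:00.
Farrukh ∩ Priya: (none).
Farrukh ∩ Priya ∩ Beatriz: (none).
Farrukh ∩ Priya ∩ Beatriz ∩ Bob: (none).
Windows ≥ 75 min: (none).

none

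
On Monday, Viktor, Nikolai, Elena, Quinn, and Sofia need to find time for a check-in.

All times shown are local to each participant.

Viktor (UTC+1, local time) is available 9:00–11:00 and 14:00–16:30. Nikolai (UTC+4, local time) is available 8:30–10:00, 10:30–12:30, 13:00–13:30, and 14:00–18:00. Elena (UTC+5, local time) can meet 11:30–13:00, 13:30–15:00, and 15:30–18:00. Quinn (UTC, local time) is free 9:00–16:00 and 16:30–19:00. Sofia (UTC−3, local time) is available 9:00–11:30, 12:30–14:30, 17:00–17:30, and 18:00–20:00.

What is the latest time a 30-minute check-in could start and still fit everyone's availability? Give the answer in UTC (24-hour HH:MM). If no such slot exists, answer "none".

none

Viktor → UTC: 08:00–10:00, 13:00–15:30.
Nikolai → UTC: 04:30–06:00, 06:30–08:30, 09:00–09:30, 10:00–14:00.
Elena → UTC: 06:30–08:00, 08:30–10:00, 10:30–13:00.
Quinn → UTC: 09:00–16:00, 16:30–19:00.
Sofia → UTC: 12:00–14:30, 15:30–17:30, 20:00–20:30, 21:00–23:00.
Viktor ∩ Nikolai: 08:00–08:30, 09:00–09:30, 13:00–14:00.
Viktor ∩ Nikolai ∩ Elena: 09:00–09:30.
Viktor ∩ Nikolai ∩ Elena ∩ Quinn: 09:00–09:30.
Viktor ∩ Nikolai ∩ Elena ∩ Quinn ∩ Sofia: (none).
Windows ≥ 30 min: (none).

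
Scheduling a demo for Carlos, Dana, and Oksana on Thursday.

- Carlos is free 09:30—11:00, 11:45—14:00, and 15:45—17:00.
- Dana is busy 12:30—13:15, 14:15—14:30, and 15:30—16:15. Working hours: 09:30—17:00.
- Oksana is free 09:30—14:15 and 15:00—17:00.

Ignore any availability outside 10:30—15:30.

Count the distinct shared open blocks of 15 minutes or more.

3

Dana free within 09:30–17:00: 09:30–12:30, 13:15–14:15, 14:30–15:30, 16:15–17:00.
Carlos ∩ Dana: 09:30–11:00, 11:45–12:30, 13:15–14:00, 16:15–17:00.
Carlos ∩ Dana ∩ Oksana: 09:30–11:00, 11:45–12:30, 13:15–14:00, 16:15–17:00.
Restricted to 10:30–15:30: 10:30–11:00, 11:45–12:30, 13:15–14:00.
Windows ≥ 15 min: 10:30–11:00, 11:45–12:30, 13:15–14:00.
That's 3 windows.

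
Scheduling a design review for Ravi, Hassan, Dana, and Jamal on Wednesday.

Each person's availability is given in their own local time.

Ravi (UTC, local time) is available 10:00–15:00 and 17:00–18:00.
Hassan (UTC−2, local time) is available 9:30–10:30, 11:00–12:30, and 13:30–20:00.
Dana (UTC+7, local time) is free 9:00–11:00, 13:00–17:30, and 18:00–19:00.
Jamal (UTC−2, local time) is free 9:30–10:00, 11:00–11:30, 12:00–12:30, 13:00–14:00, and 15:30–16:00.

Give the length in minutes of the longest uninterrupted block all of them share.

Ravi → UTC: 10:00–15:00, 17:00–18:00.
Hassan → UTC: 11:30–12:30, 13:00–14:30, 15:30–22:00.
Dana → UTC: 02:00–04:00, 06:00–10:30, 11:00–12:00.
Jamal → UTC: 11:30–12:00, 13:00–13:30, 14:00–14:30, 15:00–16:00, 17:30–18:00.
Ravi ∩ Hassan: 11:30–12:30, 13:00–14:30, 17:00–18:00.
Ravi ∩ Hassan ∩ Dana: 11:30–12:00.
Ravi ∩ Hassan ∩ Dana ∩ Jamal: 11:30–12:00.
Single common window of 30 minutes.

30 minutes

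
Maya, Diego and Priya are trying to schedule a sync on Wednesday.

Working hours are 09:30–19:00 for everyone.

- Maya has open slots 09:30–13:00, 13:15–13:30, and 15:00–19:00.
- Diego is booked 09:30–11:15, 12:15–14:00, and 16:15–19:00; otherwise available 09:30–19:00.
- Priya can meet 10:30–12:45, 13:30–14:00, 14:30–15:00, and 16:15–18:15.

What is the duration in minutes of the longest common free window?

60 minutes

Diego free within 09:30–19:00: 11:15–12:15, 14:00–16:15.
Maya ∩ Diego: 11:15–12:15, 15:00–16:15.
Maya ∩ Diego ∩ Priya: 11:15–12:15.
Single common window of 60 minutes.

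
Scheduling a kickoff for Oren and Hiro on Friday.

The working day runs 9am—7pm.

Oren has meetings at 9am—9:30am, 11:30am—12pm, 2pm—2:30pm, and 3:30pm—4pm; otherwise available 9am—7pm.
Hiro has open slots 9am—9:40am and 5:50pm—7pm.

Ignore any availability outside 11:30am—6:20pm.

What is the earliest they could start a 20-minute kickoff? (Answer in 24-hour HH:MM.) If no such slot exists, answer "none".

Oren free within 09:00–19:00: 09:30–11:30, 12:00–14:00, 14:30–15:30, 16:00–19:00.
Oren ∩ Hiro: 09:30–09:40, 17:50–19:00.
Restricted to 11:30–18:20: 17:50–18:20.
Windows ≥ 20 min: 17:50–18:20.
Earliest such window starts at 17:50.

17:50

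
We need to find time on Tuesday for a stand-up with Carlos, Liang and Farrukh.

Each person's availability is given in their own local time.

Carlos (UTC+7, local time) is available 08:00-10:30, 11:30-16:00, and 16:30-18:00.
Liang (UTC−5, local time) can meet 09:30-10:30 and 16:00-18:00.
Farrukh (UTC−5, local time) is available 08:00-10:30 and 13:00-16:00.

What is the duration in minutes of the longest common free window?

Carlos → UTC: 01:00–03:30, 04:30–09:00, 09:30–11:00.
Liang → UTC: 14:30–15:30, 21:00–23:00.
Farrukh → UTC: 13:00–15:30, 18:00–21:00.
Carlos ∩ Liang: (none).
Carlos ∩ Liang ∩ Farrukh: (none).
No common window.

0 minutes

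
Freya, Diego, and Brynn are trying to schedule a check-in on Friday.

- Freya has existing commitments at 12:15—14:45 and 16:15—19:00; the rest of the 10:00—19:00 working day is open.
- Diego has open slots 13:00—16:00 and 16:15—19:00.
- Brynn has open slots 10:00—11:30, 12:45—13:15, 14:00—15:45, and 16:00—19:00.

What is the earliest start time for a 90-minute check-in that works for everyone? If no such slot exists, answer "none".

none

Freya free within 10:00–19:00: 10:00–12:15, 14:45–16:15.
Freya ∩ Diego: 14:45–16:00.
Freya ∩ Diego ∩ Brynn: 14:45–15:45.
Windows ≥ 90 min: (none).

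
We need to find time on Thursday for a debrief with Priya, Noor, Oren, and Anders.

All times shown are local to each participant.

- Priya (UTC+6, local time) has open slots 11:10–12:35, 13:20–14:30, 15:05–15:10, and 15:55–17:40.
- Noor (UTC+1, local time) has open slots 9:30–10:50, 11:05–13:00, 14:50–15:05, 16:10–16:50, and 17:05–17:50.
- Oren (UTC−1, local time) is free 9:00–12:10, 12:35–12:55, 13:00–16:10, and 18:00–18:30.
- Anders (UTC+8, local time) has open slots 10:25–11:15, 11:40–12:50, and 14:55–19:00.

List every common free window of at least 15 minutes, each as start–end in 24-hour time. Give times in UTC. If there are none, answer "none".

10:05–11:00

Priya → UTC: 05:10–06:35, 07:20–08:30, 09:05–09:10, 09:55–11:40.
Noor → UTC: 08:30–09:50, 10:05–12:00, 13:50–14:05, 15:10–15:50, 16:05–16:50.
Oren → UTC: 10:00–13:10, 13:35–13:55, 14:00–17:10, 19:00–19:30.
Anders → UTC: 02:25–03:15, 03:40–04:50, 06:55–11:00.
Priya ∩ Noor: 09:05–09:10, 10:05–11:40.
Priya ∩ Noor ∩ Oren: 10:05–11:40.
Priya ∩ Noor ∩ Oren ∩ Anders: 10:05–11:00.
Windows ≥ 15 min: 10:05–11:00.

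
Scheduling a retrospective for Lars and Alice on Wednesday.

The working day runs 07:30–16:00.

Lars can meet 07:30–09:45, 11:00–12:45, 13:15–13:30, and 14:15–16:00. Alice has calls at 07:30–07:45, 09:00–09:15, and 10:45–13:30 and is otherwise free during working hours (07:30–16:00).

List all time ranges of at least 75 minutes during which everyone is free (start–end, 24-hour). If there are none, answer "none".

07:45–09:00, 14:15–16:00

Alice free within 07:30–16:00: 07:45–09:00, 09:15–10:45, 13:30–16:00.
Lars ∩ Alice: 07:45–09:00, 09:15–09:45, 14:15–16:00.
Windows ≥ 75 min: 07:45–09:00, 14:15–16:00.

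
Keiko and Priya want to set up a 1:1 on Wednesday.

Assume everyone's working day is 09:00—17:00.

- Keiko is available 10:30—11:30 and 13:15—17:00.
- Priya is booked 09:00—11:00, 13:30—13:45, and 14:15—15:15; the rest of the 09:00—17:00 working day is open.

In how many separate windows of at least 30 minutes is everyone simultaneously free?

Priya free within 09:00–17:00: 11:00–13:30, 13:45–14:15, 15:15–17:00.
Keiko ∩ Priya: 11:00–11:30, 13:15–13:30, 13:45–14:15, 15:15–17:00.
Windows ≥ 30 min: 11:00–11:30, 13:45–14:15, 15:15–17:00.
That's 3 windows.

3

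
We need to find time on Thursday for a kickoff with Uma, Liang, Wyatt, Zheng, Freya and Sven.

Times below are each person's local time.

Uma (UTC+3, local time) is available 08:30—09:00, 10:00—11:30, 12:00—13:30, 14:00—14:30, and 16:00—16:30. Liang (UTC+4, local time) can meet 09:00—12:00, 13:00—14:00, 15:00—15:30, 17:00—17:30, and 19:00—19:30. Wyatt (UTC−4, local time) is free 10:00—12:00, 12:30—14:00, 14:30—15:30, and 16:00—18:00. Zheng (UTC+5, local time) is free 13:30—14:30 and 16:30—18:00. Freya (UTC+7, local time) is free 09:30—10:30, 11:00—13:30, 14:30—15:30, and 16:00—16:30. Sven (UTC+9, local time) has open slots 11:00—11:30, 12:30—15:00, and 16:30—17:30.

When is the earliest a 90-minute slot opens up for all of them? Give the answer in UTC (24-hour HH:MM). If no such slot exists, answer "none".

Uma → UTC: 05:30–06:00, 07:00–08:30, 09:00–10:30, 11:00–11:30, 13:00–13:30.
Liang → UTC: 05:00–08:00, 09:00–10:00, 11:00–11:30, 13:00–13:30, 15:00–15:30.
Wyatt → UTC: 14:00–16:00, 16:30–18:00, 18:30–19:30, 20:00–22:00.
Zheng → UTC: 08:30–09:30, 11:30–13:00.
Freya → UTC: 02:30–03:30, 04:00–06:30, 07:30–08:30, 09:00–09:30.
Sven → UTC: 02:00–02:30, 03:30–06:00, 07:30–08:30.
Uma ∩ Liang: 05:30–06:00, 07:00–08:00, 09:00–10:00, 11:00–11:30, 13:00–13:30.
Uma ∩ Liang ∩ Wyatt: (none).
Uma ∩ Liang ∩ Wyatt ∩ Zheng: (none).
Uma ∩ Liang ∩ Wyatt ∩ Zheng ∩ Freya: (none).
Uma ∩ Liang ∩ Wyatt ∩ Zheng ∩ Freya ∩ Sven: (none).
Windows ≥ 90 min: (none).

none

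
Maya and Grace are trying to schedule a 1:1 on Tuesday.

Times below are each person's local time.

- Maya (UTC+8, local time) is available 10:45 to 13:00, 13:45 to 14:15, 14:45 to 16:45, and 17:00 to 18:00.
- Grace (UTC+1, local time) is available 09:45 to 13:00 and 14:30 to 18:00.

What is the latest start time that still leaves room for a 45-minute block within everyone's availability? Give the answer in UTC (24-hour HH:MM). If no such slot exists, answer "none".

09:15

Maya → UTC: 02:45–05:00, 05:45–06:15, 06:45–08:45, 09:00–10:00.
Grace → UTC: 08:45–12:00, 13:30–17:00.
Maya ∩ Grace: 09:00–10:00.
Windows ≥ 45 min: 09:00–10:00.
Latest start in the last window 09:00–10:00 is 10:00 − 45 min = 09:15.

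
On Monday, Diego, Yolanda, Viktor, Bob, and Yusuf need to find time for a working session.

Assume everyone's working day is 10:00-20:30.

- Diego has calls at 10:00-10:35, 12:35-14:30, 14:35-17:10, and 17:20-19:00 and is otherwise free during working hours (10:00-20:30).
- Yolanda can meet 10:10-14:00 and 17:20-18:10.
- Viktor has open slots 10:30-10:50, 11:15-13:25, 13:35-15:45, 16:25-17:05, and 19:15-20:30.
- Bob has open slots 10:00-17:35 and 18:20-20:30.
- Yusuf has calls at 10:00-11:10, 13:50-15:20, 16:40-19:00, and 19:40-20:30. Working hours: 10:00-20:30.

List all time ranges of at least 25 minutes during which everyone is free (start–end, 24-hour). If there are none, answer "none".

11:15–12:35

Diego free within 10:00–20:30: 10:35–12:35, 14:30–14:35, 17:10–17:20, 19:00–20:30.
Yusuf free within 10:00–20:30: 11:10–13:50, 15:20–16:40, 19:00–19:40.
Diego ∩ Yolanda: 10:35–12:35.
Diego ∩ Yolanda ∩ Viktor: 10:35–10:50, 11:15–12:35.
Diego ∩ Yolanda ∩ Viktor ∩ Bob: 10:35–10:50, 11:15–12:35.
Diego ∩ Yolanda ∩ Viktor ∩ Bob ∩ Yusuf: 11:15–12:35.
Windows ≥ 25 min: 11:15–12:35.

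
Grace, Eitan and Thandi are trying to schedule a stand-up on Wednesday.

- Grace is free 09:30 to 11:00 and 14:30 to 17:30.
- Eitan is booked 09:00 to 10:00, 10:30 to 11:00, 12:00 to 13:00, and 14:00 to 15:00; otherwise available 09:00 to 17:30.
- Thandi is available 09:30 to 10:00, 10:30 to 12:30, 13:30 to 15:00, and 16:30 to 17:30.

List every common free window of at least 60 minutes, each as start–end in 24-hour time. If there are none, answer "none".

16:30–17:30

Eitan free within 09:00–17:30: 10:00–10:30, 11:00–12:00, 13:00–14:00, 15:00–17:30.
Grace ∩ Eitan: 10:00–10:30, 15:00–17:30.
Grace ∩ Eitan ∩ Thandi: 16:30–17:30.
Windows ≥ 60 min: 16:30–17:30.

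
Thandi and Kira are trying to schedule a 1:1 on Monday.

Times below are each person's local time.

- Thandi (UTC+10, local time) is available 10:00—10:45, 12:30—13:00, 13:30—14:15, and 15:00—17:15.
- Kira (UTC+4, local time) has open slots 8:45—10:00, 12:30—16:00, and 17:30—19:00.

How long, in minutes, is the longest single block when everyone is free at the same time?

Thandi → UTC: 00:00–00:45, 02:30–03:00, 03:30–04:15, 05:00–07:15.
Kira → UTC: 04:45–06:00, 08:30–12:00, 13:30–15:00.
Thandi ∩ Kira: 05:00–06:00.
Single common window of 60 minutes.

60 minutes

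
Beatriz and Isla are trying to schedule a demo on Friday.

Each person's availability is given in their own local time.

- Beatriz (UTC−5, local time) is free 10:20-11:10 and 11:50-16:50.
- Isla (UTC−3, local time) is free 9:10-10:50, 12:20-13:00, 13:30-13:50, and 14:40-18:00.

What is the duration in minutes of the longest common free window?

200 minutes

Beatriz → UTC: 15:20–16:10, 16:50–21:50.
Isla → UTC: 12:10–13:50, 15:20–16:00, 16:30–16:50, 17:40–21:00.
Beatriz ∩ Isla: 15:20–16:00, 17:40–21:00.
Common window lengths: 40, 200 min; longest is 200.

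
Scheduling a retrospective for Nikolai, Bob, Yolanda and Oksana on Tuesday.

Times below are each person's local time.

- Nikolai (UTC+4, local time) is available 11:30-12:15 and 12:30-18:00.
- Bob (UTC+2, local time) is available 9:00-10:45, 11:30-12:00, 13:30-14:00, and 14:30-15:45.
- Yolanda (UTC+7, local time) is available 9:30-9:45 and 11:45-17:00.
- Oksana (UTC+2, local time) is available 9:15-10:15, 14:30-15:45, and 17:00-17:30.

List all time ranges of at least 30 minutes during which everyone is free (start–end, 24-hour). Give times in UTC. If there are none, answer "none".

Nikolai → UTC: 07:30–08:15, 08:30–14:00.
Bob → UTC: 07:00–08:45, 09:30–10:00, 11:30–12:00, 12:30–13:45.
Yolanda → UTC: 02:30–02:45, 04:45–10:00.
Oksana → UTC: 07:15–08:15, 12:30–13:45, 15:00–15:30.
Nikolai ∩ Bob: 07:30–08:15, 08:30–08:45, 09:30–10:00, 11:30–12:00, 12:30–13:45.
Nikolai ∩ Bob ∩ Yolanda: 07:30–08:15, 08:30–08:45, 09:30–10:00.
Nikolai ∩ Bob ∩ Yolanda ∩ Oksana: 07:30–08:15.
Windows ≥ 30 min: 07:30–08:15.

07:30–08:15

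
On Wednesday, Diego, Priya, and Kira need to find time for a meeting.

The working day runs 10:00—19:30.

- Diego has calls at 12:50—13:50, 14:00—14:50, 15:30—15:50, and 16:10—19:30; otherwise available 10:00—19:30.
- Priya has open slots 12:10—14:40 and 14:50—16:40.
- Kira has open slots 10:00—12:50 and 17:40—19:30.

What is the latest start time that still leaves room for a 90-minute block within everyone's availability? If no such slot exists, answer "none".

Diego free within 10:00–19:30: 10:00–12:50, 13:50–14:00, 14:50–15:30, 15:50–16:10.
Diego ∩ Priya: 12:10–12:50, 13:50–14:00, 14:50–15:30, 15:50–16:10.
Diego ∩ Priya ∩ Kira: 12:10–12:50.
Windows ≥ 90 min: (none).

none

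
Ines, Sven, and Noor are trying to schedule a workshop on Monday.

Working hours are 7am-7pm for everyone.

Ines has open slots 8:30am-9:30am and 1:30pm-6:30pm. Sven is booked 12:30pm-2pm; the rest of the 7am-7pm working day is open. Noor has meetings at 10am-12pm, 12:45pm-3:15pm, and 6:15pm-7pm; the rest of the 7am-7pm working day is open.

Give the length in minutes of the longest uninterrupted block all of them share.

180 minutes

Sven free within 07:00–19:00: 07:00–12:30, 14:00–19:00.
Noor free within 07:00–19:00: 07:00–10:00, 12:00–12:45, 15:15–18:15.
Ines ∩ Sven: 08:30–09:30, 14:00–18:30.
Ines ∩ Sven ∩ Noor: 08:30–09:30, 15:15–18:15.
Common window lengths: 60, 180 min; longest is 180.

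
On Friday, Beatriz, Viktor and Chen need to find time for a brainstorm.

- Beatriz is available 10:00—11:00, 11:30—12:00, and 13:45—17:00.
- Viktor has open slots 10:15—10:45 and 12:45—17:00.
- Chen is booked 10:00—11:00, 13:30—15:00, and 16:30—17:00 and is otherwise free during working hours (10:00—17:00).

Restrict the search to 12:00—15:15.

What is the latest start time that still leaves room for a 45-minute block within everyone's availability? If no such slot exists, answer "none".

none

Chen free within 10:00–17:00: 11:00–13:30, 15:00–16:30.
Beatriz ∩ Viktor: 10:15–10:45, 13:45–17:00.
Beatriz ∩ Viktor ∩ Chen: 15:00–16:30.
Restricted to 12:00–15:15: 15:00–15:15.
Windows ≥ 45 min: (none).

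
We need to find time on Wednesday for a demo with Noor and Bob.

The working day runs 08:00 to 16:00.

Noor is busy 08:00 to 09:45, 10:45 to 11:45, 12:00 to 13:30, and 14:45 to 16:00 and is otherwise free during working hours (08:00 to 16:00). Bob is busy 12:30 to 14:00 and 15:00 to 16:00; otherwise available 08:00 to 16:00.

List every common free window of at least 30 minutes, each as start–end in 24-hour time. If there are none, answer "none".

09:45–10:45, 14:00–14:45

Noor free within 08:00–16:00: 09:45–10:45, 11:45–12:00, 13:30–14:45.
Bob free within 08:00–16:00: 08:00–12:30, 14:00–15:00.
Noor ∩ Bob: 09:45–10:45, 11:45–12:00, 14:00–14:45.
Windows ≥ 30 min: 09:45–10:45, 14:00–14:45.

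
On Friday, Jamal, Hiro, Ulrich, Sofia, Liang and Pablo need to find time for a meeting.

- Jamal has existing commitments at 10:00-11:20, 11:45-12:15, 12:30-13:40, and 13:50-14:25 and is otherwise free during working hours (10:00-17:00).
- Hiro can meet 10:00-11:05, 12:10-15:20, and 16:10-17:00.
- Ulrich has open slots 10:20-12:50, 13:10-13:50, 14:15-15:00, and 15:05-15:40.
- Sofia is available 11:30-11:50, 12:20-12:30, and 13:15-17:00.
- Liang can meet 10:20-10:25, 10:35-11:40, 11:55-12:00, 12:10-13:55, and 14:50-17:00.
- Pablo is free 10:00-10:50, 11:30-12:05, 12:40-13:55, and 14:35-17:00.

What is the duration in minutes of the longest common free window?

Jamal free within 10:00–17:00: 11:20–11:45, 12:15–12:30, 13:40–13:50, 14:25–17:00.
Jamal ∩ Hiro: 12:15–12:30, 13:40–13:50, 14:25–15:20, 16:10–17:00.
Jamal ∩ Hiro ∩ Ulrich: 12:15–12:30, 13:40–13:50, 14:25–15:00, 15:05–15:20.
Jamal ∩ Hiro ∩ Ulrich ∩ Sofia: 12:20–12:30, 13:40–13:50, 14:25–15:00, 15:05–15:20.
Jamal ∩ Hiro ∩ Ulrich ∩ Sofia ∩ Liang: 12:20–12:30, 13:40–13:50, 14:50–15:00, 15:05–15:20.
Jamal ∩ Hiro ∩ Ulrich ∩ Sofia ∩ Liang ∩ Pablo: 13:40–13:50, 14:50–15:00, 15:05–15:20.
Common window lengths: 10, 10, 15 min; longest is 15.

15 minutes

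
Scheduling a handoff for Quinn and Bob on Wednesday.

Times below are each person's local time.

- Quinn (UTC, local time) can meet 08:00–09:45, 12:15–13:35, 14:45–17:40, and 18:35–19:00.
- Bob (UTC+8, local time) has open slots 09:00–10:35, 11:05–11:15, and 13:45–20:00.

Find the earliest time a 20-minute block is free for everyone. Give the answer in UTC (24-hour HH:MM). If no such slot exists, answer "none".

Quinn → UTC: 08:00–09:45, 12:15–13:35, 14:45–17:40, 18:35–19:00.
Bob → UTC: 01:00–02:35, 03:05–03:15, 05:45–12:00.
Quinn ∩ Bob: 08:00–09:45.
Windows ≥ 20 min: 08:00–09:45.
Earliest such window starts at 08:00.

08:00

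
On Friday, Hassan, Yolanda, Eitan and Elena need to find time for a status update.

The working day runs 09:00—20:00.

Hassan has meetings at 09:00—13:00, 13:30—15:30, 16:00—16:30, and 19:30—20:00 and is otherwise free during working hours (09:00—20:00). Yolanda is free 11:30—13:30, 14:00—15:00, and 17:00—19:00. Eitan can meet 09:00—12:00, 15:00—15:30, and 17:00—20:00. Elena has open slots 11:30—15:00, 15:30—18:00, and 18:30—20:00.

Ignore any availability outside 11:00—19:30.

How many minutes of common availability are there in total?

Hassan free within 09:00–20:00: 13:00–13:30, 15:30–16:00, 16:30–19:30.
Hassan ∩ Yolanda: 13:00–13:30, 17:00–19:00.
Hassan ∩ Yolanda ∩ Eitan: 17:00–19:00.
Hassan ∩ Yolanda ∩ Eitan ∩ Elena: 17:00–18:00, 18:30–19:00.
Restricted to 11:00–19:30: 17:00–18:00, 18:30–19:00.
Total common minutes: 60 + 30 = 90.

90 minutes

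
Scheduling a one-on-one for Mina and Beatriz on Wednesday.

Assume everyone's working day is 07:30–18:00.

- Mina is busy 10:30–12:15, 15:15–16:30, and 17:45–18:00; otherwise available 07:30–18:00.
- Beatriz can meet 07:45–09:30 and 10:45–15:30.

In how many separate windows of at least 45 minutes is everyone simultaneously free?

Mina free within 07:30–18:00: 07:30–10:30, 12:15–15:15, 16:30–17:45.
Mina ∩ Beatriz: 07:45–09:30, 12:15–15:15.
Windows ≥ 45 min: 07:45–09:30, 12:15–15:15.
That's 2 windows.

2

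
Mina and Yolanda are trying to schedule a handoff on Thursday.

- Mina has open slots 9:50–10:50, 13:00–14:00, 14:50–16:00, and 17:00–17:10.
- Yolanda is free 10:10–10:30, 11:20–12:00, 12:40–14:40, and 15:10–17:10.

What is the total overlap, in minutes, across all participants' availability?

Mina ∩ Yolanda: 10:10–10:30, 13:00–14:00, 15:10–16:00, 17:00–17:10.
Total common minutes: 20 + 60 + 50 + 10 = 140.

140 minutes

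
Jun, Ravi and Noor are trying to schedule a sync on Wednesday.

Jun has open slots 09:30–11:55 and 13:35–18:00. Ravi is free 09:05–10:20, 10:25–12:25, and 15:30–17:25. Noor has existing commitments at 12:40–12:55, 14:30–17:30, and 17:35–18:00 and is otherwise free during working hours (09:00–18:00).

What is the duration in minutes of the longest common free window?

90 minutes

Noor free within 09:00–18:00: 09:00–12:40, 12:55–14:30, 17:30–17:35.
Jun ∩ Ravi: 09:30–10:20, 10:25–11:55, 15:30–17:25.
Jun ∩ Ravi ∩ Noor: 09:30–10:20, 10:25–11:55.
Common window lengths: 50, 90 min; longest is 90.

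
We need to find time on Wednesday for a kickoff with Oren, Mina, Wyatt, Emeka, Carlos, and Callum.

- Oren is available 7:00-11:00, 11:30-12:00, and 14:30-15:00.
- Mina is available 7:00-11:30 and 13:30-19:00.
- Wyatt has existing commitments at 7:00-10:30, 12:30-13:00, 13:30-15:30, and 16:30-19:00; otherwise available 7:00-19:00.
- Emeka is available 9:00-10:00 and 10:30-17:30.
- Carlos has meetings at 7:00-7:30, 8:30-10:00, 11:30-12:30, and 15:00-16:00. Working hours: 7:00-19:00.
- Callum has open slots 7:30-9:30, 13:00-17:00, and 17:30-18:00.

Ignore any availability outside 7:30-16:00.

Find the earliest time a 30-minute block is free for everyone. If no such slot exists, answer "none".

Wyatt free within 07:00–19:00: 10:30–12:30, 13:00–13:30, 15:30–16:30.
Carlos free within 07:00–19:00: 07:30–08:30, 10:00–11:30, 12:30–15:00, 16:00–19:00.
Oren ∩ Mina: 07:00–11:00, 14:30–15:00.
Oren ∩ Mina ∩ Wyatt: 10:30–11:00.
Oren ∩ Mina ∩ Wyatt ∩ Emeka: 10:30–11:00.
Oren ∩ Mina ∩ Wyatt ∩ Emeka ∩ Carlos: 10:30–11:00.
Oren ∩ Mina ∩ Wyatt ∩ Emeka ∩ Carlos ∩ Callum: (none).
Restricted to 07:30–16:00: (none).
Windows ≥ 30 min: (none).

none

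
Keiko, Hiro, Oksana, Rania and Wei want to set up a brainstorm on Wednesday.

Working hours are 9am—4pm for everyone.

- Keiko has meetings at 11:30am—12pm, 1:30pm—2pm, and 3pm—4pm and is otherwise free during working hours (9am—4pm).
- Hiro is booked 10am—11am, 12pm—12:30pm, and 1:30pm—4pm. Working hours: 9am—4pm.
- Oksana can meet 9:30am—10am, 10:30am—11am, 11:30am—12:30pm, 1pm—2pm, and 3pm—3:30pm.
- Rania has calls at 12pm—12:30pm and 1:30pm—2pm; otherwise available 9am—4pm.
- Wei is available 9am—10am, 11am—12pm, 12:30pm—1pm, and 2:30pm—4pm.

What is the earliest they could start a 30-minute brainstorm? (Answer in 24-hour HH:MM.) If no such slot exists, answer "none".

Keiko free within 09:00–16:00: 09:00–11:30, 12:00–13:30, 14:00–15:00.
Hiro free within 09:00–16:00: 09:00–10:00, 11:00–12:00, 12:30–13:30.
Rania free within 09:00–16:00: 09:00–12:00, 12:30–13:30, 14:00–16:00.
Keiko ∩ Hiro: 09:00–10:00, 11:00–11:30, 12:30–13:30.
Keiko ∩ Hiro ∩ Oksana: 09:30–10:00, 13:00–13:30.
Keiko ∩ Hiro ∩ Oksana ∩ Rania: 09:30–10:00, 13:00–13:30.
Keiko ∩ Hiro ∩ Oksana ∩ Rania ∩ Wei: 09:30–10:00.
Windows ≥ 30 min: 09:30–10:00.
Earliest such window starts at 09:30.

09:30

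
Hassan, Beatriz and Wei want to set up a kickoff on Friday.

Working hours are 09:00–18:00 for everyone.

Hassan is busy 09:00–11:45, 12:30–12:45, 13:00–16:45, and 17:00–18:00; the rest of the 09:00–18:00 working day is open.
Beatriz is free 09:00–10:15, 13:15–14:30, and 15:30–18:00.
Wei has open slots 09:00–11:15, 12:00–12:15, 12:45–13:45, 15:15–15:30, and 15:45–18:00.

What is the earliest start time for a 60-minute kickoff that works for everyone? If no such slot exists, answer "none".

none

Hassan free within 09:00–18:00: 11:45–12:30, 12:45–13:00, 16:45–17:00.
Hassan ∩ Beatriz: 16:45–17:00.
Hassan ∩ Beatriz ∩ Wei: 16:45–17:00.
Windows ≥ 60 min: (none).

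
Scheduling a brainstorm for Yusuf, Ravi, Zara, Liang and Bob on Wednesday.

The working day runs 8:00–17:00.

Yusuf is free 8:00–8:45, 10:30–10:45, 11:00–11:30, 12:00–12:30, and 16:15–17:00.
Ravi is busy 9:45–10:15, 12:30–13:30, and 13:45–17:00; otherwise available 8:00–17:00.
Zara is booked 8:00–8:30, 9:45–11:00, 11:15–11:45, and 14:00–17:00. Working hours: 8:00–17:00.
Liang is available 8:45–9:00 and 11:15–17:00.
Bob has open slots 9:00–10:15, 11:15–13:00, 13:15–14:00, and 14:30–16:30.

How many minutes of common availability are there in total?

30 minutes

Ravi free within 08:00–17:00: 08:00–09:45, 10:15–12:30, 13:30–13:45.
Zara free within 08:00–17:00: 08:30–09:45, 11:00–11:15, 11:45–14:00.
Yusuf ∩ Ravi: 08:00–08:45, 10:30–10:45, 11:00–11:30, 12:00–12:30.
Yusuf ∩ Ravi ∩ Zara: 08:30–08:45, 11:00–11:15, 12:00–12:30.
Yusuf ∩ Ravi ∩ Zara ∩ Liang: 12:00–12:30.
Yusuf ∩ Ravi ∩ Zara ∩ Liang ∩ Bob: 12:00–12:30.
Total common minutes: 30.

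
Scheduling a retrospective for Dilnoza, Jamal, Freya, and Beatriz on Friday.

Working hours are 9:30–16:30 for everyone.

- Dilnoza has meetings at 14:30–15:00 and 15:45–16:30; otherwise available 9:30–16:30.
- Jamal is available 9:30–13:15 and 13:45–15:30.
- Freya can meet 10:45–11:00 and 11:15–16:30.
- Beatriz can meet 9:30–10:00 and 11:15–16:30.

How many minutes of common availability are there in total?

195 minutes

Dilnoza free within 09:30–16:30: 09:30–14:30, 15:00–15:45.
Dilnoza ∩ Jamal: 09:30–13:15, 13:45–14:30, 15:00–15:30.
Dilnoza ∩ Jamal ∩ Freya: 10:45–11:00, 11:15–13:15, 13:45–14:30, 15:00–15:30.
Dilnoza ∩ Jamal ∩ Freya ∩ Beatriz: 11:15–13:15, 13:45–14:30, 15:00–15:30.
Total common minutes: 120 + 45 + 30 = 195.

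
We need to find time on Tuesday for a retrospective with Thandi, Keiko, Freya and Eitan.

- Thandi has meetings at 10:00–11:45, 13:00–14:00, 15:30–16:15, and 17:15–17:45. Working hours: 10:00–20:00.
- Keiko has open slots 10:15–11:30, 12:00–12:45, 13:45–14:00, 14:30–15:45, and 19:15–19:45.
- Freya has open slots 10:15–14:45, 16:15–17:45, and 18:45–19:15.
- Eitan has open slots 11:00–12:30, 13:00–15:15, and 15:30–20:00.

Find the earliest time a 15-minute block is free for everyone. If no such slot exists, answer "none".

Thandi free within 10:00–20:00: 11:45–13:00, 14:00–15:30, 16:15–17:15, 17:45–20:00.
Thandi ∩ Keiko: 12:00–12:45, 14:30–15:30, 19:15–19:45.
Thandi ∩ Keiko ∩ Freya: 12:00–12:45, 14:30–14:45.
Thandi ∩ Keiko ∩ Freya ∩ Eitan: 12:00–12:30, 14:30–14:45.
Windows ≥ 15 min: 12:00–12:30, 14:30–14:45.
Earliest such window starts at 12:00.

12:00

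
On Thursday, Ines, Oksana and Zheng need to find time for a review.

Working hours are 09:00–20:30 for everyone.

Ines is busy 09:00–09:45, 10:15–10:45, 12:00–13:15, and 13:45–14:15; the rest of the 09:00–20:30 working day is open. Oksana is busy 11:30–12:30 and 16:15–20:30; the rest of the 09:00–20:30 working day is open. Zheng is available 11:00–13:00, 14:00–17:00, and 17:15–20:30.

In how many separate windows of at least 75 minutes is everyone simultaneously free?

1

Ines free within 09:00–20:30: 09:45–10:15, 10:45–12:00, 13:15–13:45, 14:15–20:30.
Oksana free within 09:00–20:30: 09:00–11:30, 12:30–16:15.
Ines ∩ Oksana: 09:45–10:15, 10:45–11:30, 13:15–13:45, 14:15–16:15.
Ines ∩ Oksana ∩ Zheng: 11:00–11:30, 14:15–16:15.
Windows ≥ 75 min: 14:15–16:15.
That's 1 window.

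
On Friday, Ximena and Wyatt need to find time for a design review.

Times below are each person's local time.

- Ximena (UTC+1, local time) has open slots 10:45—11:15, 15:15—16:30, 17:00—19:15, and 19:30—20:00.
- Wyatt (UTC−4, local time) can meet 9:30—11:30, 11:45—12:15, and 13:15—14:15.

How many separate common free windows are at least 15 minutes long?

3

Ximena → UTC: 09:45–10:15, 14:15–15:30, 16:00–18:15, 18:30–19:00.
Wyatt → UTC: 13:30–15:30, 15:45–16:15, 17:15–18:15.
Ximena ∩ Wyatt: 14:15–15:30, 16:00–16:15, 17:15–18:15.
Windows ≥ 15 min: 14:15–15:30, 16:00–16:15, 17:15–18:15.
That's 3 windows.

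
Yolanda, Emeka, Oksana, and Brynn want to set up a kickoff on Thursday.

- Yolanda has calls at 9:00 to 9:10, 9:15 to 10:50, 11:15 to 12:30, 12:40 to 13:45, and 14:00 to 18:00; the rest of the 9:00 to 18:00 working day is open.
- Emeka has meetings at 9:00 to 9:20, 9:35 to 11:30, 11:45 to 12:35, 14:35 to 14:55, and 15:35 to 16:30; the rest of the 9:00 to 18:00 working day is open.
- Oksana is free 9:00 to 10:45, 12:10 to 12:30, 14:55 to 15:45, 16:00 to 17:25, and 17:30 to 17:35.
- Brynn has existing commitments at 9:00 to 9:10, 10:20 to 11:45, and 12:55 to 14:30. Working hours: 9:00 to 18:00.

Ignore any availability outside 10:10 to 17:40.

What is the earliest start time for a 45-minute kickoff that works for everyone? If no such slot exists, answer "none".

none

Yolanda free within 09:00–18:00: 09:10–09:15, 10:50–11:15, 12:30–12:40, 13:45–14:00.
Emeka free within 09:00–18:00: 09:20–09:35, 11:30–11:45, 12:35–14:35, 14:55–15:35, 16:30–18:00.
Brynn free within 09:00–18:00: 09:10–10:20, 11:45–12:55, 14:30–18:00.
Yolanda ∩ Emeka: 12:35–12:40, 13:45–14:00.
Yolanda ∩ Emeka ∩ Oksana: (none).
Yolanda ∩ Emeka ∩ Oksana ∩ Brynn: (none).
Restricted to 10:10–17:40: (none).
Windows ≥ 45 min: (none).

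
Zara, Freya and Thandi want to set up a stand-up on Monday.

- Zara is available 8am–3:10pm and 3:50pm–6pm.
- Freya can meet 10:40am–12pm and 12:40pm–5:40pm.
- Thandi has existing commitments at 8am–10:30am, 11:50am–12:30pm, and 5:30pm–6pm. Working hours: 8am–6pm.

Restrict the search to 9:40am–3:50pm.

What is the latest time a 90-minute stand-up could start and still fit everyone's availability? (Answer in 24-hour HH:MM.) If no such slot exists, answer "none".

13:40

Thandi free within 08:00–18:00: 10:30–11:50, 12:30–17:30.
Zara ∩ Freya: 10:40–12:00, 12:40–15:10, 15:50–17:40.
Zara ∩ Freya ∩ Thandi: 10:40–11:50, 12:40–15:10, 15:50–17:30.
Restricted to 09:40–15:50: 10:40–11:50, 12:40–15:10.
Windows ≥ 90 min: 12:40–15:10.
Latest start in the last window 12:40–15:10 is 15:10 − 90 min = 13:40.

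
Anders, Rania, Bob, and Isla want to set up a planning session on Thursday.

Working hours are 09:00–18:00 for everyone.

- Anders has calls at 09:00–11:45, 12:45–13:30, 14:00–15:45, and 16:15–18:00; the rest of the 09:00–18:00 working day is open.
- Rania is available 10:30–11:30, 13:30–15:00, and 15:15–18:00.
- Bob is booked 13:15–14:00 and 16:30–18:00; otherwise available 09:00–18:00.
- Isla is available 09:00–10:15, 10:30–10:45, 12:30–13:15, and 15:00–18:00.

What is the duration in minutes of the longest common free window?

30 minutes

Anders free within 09:00–18:00: 11:45–12:45, 13:30–14:00, 15:45–16:15.
Bob free within 09:00–18:00: 09:00–13:15, 14:00–16:30.
Anders ∩ Rania: 13:30–14:00, 15:45–16:15.
Anders ∩ Rania ∩ Bob: 15:45–16:15.
Anders ∩ Rania ∩ Bob ∩ Isla: 15:45–16:15.
Single common window of 30 minutes.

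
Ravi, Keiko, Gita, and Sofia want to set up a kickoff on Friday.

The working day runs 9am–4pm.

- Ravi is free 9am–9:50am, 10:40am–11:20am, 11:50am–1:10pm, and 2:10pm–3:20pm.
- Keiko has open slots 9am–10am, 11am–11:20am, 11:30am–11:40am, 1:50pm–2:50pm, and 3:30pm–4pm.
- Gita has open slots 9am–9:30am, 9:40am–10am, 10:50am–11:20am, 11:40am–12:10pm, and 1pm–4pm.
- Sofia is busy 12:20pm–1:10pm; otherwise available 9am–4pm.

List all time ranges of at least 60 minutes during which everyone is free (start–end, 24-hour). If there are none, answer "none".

none

Sofia free within 09:00–16:00: 09:00–12:20, 13:10–16:00.
Ravi ∩ Keiko: 09:00–09:50, 11:00–11:20, 14:10–14:50.
Ravi ∩ Keiko ∩ Gita: 09:00–09:30, 09:40–09:50, 11:00–11:20, 14:10–14:50.
Ravi ∩ Keiko ∩ Gita ∩ Sofia: 09:00–09:30, 09:40–09:50, 11:00–11:20, 14:10–14:50.
Windows ≥ 60 min: (none).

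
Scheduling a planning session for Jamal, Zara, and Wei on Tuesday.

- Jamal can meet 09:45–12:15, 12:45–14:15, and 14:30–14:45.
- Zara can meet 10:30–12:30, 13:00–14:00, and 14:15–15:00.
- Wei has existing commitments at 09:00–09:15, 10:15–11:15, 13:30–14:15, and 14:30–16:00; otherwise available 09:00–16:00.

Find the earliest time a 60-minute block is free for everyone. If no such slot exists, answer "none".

Wei free within 09:00–16:00: 09:15–10:15, 11:15–13:30, 14:15–14:30.
Jamal ∩ Zara: 10:30–12:15, 13:00–14:00, 14:30–14:45.
Jamal ∩ Zara ∩ Wei: 11:15–12:15, 13:00–13:30.
Windows ≥ 60 min: 11:15–12:15.
Earliest such window starts at 11:15.

11:15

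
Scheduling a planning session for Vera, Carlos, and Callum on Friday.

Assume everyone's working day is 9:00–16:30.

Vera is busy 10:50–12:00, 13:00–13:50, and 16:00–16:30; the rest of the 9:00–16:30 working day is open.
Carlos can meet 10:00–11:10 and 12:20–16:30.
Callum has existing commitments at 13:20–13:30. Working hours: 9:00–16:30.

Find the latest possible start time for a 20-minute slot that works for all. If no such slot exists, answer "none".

Vera free within 09:00–16:30: 09:00–10:50, 12:00–13:00, 13:50–16:00.
Callum free within 09:00–16:30: 09:00–13:20, 13:30–16:30.
Vera ∩ Carlos: 10:00–10:50, 12:20–13:00, 13:50–16:00.
Vera ∩ Carlos ∩ Callum: 10:00–10:50, 12:20–13:00, 13:50–16:00.
Windows ≥ 20 min: 10:00–10:50, 12:20–13:00, 13:50–16:00.
Latest start in the last window 13:50–16:00 is 16:00 − 20 min = 15:40.

15:40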